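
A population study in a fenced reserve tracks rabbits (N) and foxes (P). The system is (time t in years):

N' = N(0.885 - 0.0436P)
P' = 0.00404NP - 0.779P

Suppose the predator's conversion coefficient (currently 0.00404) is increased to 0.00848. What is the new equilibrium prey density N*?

At the interior fixed point, setting dP/dt = 0 with P > 0 fixes N* = (predator death rate)/(NP coefficient) — independent of the other coefficients.
With the change, N* = 0.779/0.00848 = 91.9; it falls from 193.

N* ≈ 91.9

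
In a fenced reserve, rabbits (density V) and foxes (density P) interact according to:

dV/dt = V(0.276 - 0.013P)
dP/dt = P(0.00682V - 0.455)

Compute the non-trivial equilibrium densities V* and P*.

V* ≈ 66.7, P* ≈ 21.2

Set dP/dt = 0 with P > 0: 0.00682V - 0.455 = 0, so V* = 0.455/0.00682 = 66.7.
Set dV/dt = 0 with V > 0: 0.276 - 0.013P = 0, so P* = 0.276/0.013 = 21.2.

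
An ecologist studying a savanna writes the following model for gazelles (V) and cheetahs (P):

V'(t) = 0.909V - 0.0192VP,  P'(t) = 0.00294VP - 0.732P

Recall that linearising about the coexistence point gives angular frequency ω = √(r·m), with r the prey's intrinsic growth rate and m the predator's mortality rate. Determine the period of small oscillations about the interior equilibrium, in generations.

Here r = 0.909 and m = 0.732, so r·m = 0.665.
ω = √0.665 = 0.816 per generation, hence T = 2π/ω ≈ 7.7 generations.

T ≈ 7.7 generations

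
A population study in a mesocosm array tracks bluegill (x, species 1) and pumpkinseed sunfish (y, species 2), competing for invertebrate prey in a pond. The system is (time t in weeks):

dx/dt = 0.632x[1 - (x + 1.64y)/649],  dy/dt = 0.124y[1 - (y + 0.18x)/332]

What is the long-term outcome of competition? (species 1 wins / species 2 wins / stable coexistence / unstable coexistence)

Compare the nullcline intercepts: K1/α12 = 649/1.64 = 396 > K2 = 332; K2/α21 = 332/0.18 = 1840 > K1 = 649.
Since both inequalities hold, each species can invade when rare, so the interior equilibrium is stable.

stable coexistence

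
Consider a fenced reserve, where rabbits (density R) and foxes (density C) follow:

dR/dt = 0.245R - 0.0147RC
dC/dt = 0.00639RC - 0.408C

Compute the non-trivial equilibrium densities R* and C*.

Set dC/dt = 0 with C > 0: 0.00639R - 0.408 = 0, so R* = 0.408/0.00639 = 63.8.
Set dR/dt = 0 with R > 0: 0.245 - 0.0147C = 0, so C* = 0.245/0.0147 = 16.7.

R* ≈ 63.8, C* ≈ 16.7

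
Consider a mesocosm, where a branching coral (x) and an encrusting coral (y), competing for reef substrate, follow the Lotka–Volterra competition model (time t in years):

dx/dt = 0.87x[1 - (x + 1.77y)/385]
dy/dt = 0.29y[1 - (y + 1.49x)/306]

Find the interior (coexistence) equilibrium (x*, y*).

x* ≈ 95.7, y* ≈ 163

Setting both brackets to zero gives the nullclines x + 1.77y = 385 and 1.49x + y = 306.
Substituting y = 306 - 1.49x into the first: x(1 - 1.77·1.49) = 385 - 1.77·306.
So x* = -157/-1.64 = 95.7, and then y* = 306 - 1.49·95.7 = 163.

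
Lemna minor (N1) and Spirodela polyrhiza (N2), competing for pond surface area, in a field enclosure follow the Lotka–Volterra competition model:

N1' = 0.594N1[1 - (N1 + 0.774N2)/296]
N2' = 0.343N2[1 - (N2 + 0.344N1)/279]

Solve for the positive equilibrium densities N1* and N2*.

N1* ≈ 109, N2* ≈ 241

Setting both brackets to zero gives the nullclines N1 + 0.774N2 = 296 and 0.344N1 + N2 = 279.
Substituting N2 = 279 - 0.344N1 into the first: N1(1 - 0.774·0.344) = 296 - 0.774·279.
So N1* = 80.1/0.734 = 109, and then N2* = 279 - 0.344·109 = 241.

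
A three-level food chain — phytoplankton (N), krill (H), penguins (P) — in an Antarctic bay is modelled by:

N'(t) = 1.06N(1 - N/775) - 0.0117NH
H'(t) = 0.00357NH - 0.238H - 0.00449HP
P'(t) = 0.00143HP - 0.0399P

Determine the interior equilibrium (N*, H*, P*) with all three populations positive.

N* ≈ 536, H* ≈ 27.9, P* ≈ 373

From dP/dt = 0: 0.00143H* = 0.0399, so H* = 27.9.
From dN/dt = 0: 1.06(1 - N*/775) = 0.0117·27.9, giving N* = 775·(1 - 0.308) = 536.
From dH/dt = 0: 0.00357·536 - 0.238 = 0.00449P*, so P* = 1.68/0.00449 = 373.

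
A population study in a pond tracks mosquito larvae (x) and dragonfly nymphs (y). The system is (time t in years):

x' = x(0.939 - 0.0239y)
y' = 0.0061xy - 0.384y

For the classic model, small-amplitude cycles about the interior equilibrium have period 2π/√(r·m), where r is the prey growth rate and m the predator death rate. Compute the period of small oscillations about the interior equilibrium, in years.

Here r = 0.939 and m = 0.384, so r·m = 0.361.
ω = √0.361 = 0.6 per year, hence T = 2π/ω ≈ 10.5 years.

T ≈ 10.5 years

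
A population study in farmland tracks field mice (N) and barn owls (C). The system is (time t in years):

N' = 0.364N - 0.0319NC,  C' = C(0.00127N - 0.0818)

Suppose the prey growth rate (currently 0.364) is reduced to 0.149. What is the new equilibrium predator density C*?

At the interior fixed point, setting dN/dt = 0 with N > 0 fixes C* = (prey growth rate)/(NC coefficient) — independent of the other coefficients.
With the change, C* = 0.149/0.0319 = 4.67; it falls from 11.4.

C* ≈ 4.67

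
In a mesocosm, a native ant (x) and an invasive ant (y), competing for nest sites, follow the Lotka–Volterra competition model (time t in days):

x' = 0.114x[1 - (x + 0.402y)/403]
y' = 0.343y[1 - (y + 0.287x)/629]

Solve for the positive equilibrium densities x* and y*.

Setting both brackets to zero gives the nullclines x + 0.402y = 403 and 0.287x + y = 629.
Substituting y = 629 - 0.287x into the first: x(1 - 0.402·0.287) = 403 - 0.402·629.
So x* = 150/0.885 = 170, and then y* = 629 - 0.287·170 = 580.

x* ≈ 170, y* ≈ 580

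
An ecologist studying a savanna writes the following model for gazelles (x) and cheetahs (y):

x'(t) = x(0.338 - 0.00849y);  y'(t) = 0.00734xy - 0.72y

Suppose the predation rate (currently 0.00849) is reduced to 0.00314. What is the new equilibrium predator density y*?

y* ≈ 108

At the interior fixed point, setting dx/dt = 0 with x > 0 fixes y* = (prey growth rate)/(xy coefficient) — independent of the other coefficients.
With the change, y* = 0.338/0.00314 = 108; it rises from 39.8.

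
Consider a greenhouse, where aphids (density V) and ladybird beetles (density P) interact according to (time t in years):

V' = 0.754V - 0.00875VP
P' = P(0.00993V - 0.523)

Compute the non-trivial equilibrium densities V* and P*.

V* ≈ 52.7, P* ≈ 86.2

Set dP/dt = 0 with P > 0: 0.00993V - 0.523 = 0, so V* = 0.523/0.00993 = 52.7.
Set dV/dt = 0 with V > 0: 0.754 - 0.00875P = 0, so P* = 0.754/0.00875 = 86.2.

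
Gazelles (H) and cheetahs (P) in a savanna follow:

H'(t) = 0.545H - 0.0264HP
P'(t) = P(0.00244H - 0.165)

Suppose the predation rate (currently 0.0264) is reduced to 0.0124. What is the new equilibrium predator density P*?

At the interior fixed point, setting dH/dt = 0 with H > 0 fixes P* = (prey growth rate)/(HP coefficient) — independent of the other coefficients.
With the change, P* = 0.545/0.0124 = 44; it rises from 20.6.

P* ≈ 44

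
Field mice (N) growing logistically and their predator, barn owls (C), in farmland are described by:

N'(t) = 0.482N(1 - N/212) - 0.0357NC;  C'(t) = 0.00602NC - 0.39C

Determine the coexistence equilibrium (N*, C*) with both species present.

N* ≈ 64.8, C* ≈ 9.38

From dC/dt = 0 with C > 0: 0.00602N* = 0.39, so N* = 64.8.
Substitute into dN/dt = 0: 0.482(1 - 64.8/212) = 0.0357C*.
The bracket is 0.694, giving C* = 0.335/0.0357 = 9.38.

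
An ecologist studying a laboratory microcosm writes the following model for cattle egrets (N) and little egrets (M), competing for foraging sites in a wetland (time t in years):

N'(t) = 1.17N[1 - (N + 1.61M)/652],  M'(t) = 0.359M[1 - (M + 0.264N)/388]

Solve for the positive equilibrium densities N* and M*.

Setting both brackets to zero gives the nullclines N + 1.61M = 652 and 0.264N + M = 388.
Substituting M = 388 - 0.264N into the first: N(1 - 1.61·0.264) = 652 - 1.61·388.
So N* = 27.3/0.575 = 47.5, and then M* = 388 - 0.264·47.5 = 375.

N* ≈ 47.5, M* ≈ 375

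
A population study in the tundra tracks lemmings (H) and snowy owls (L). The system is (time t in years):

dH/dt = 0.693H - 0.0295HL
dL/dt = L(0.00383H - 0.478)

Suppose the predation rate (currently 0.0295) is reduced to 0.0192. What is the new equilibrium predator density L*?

At the interior fixed point, setting dH/dt = 0 with H > 0 fixes L* = (prey growth rate)/(HL coefficient) — independent of the other coefficients.
With the change, L* = 0.693/0.0192 = 36.1; it rises from 23.5.

L* ≈ 36.1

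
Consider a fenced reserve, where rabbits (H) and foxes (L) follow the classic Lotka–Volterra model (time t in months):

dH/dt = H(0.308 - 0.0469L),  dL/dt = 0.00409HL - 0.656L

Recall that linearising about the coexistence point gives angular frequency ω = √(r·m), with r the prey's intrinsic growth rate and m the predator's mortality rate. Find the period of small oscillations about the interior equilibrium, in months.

T ≈ 14 months

Here r = 0.308 and m = 0.656, so r·m = 0.202.
ω = √0.202 = 0.449 per month, hence T = 2π/ω ≈ 14 months.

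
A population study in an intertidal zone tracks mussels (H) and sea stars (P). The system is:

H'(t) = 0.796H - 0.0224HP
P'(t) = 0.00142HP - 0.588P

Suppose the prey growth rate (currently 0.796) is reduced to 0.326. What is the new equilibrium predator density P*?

At the interior fixed point, setting dH/dt = 0 with H > 0 fixes P* = (prey growth rate)/(HP coefficient) — independent of the other coefficients.
With the change, P* = 0.326/0.0224 = 14.6; it falls from 35.5.

P* ≈ 14.6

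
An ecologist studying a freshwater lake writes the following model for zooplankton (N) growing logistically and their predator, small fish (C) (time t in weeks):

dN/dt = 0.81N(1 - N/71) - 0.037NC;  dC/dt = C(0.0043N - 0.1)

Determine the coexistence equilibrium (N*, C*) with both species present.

From dC/dt = 0 with C > 0: 0.0043N* = 0.1, so N* = 23.3.
Substitute into dN/dt = 0: 0.81(1 - 23.3/71) = 0.037C*.
The bracket is 0.672, giving C* = 0.545/0.037 = 14.7.

N* ≈ 23.3, C* ≈ 14.7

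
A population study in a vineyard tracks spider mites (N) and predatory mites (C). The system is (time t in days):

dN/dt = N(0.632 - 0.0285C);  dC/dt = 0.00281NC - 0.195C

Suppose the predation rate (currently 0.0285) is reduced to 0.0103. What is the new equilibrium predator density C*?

At the interior fixed point, setting dN/dt = 0 with N > 0 fixes C* = (prey growth rate)/(NC coefficient) — independent of the other coefficients.
With the change, C* = 0.632/0.0103 = 61.4; it rises from 22.2.

C* ≈ 61.4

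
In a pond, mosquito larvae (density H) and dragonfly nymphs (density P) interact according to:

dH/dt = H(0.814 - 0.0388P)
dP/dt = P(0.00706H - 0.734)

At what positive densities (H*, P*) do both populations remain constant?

H* ≈ 104, P* ≈ 21

Set dP/dt = 0 with P > 0: 0.00706H - 0.734 = 0, so H* = 0.734/0.00706 = 104.
Set dH/dt = 0 with H > 0: 0.814 - 0.0388P = 0, so P* = 0.814/0.0388 = 21.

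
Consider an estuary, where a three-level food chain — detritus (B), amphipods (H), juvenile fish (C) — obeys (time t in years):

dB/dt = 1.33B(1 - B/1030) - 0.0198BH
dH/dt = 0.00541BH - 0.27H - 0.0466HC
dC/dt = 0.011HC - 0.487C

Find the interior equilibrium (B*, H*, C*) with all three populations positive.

From dC/dt = 0: 0.011H* = 0.487, so H* = 44.3.
From dB/dt = 0: 1.33(1 - B*/1030) = 0.0198·44.3, giving B* = 1030·(1 - 0.659) = 351.
From dH/dt = 0: 0.00541·351 - 0.27 = 0.0466C*, so C* = 1.63/0.0466 = 35.

B* ≈ 351, H* ≈ 44.3, C* ≈ 35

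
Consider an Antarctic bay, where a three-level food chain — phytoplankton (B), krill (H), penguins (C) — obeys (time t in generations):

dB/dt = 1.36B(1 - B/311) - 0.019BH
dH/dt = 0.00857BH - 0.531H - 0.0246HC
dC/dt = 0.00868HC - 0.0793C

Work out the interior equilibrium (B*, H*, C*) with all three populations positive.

From dC/dt = 0: 0.00868H* = 0.0793, so H* = 9.14.
From dB/dt = 0: 1.36(1 - B*/311) = 0.019·9.14, giving B* = 311·(1 - 0.128) = 271.
From dH/dt = 0: 0.00857·271 - 0.531 = 0.0246C*, so C* = 1.79/0.0246 = 72.9.

B* ≈ 271, H* ≈ 9.14, C* ≈ 72.9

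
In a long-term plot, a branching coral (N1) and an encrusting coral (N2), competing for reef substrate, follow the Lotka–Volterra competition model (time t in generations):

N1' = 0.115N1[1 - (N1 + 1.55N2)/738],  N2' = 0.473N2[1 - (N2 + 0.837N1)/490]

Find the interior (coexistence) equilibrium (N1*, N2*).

N1* ≈ 72.3, N2* ≈ 429

Setting both brackets to zero gives the nullclines N1 + 1.55N2 = 738 and 0.837N1 + N2 = 490.
Substituting N2 = 490 - 0.837N1 into the first: N1(1 - 1.55·0.837) = 738 - 1.55·490.
So N1* = -21.5/-0.297 = 72.3, and then N2* = 490 - 0.837·72.3 = 429.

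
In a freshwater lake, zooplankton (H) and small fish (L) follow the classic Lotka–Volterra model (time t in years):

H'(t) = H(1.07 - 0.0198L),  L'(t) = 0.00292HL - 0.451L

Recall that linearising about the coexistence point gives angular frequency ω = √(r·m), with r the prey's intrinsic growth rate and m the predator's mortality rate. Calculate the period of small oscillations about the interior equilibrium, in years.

T ≈ 9.04 years

Here r = 1.07 and m = 0.451, so r·m = 0.483.
ω = √0.483 = 0.695 per year, hence T = 2π/ω ≈ 9.04 years.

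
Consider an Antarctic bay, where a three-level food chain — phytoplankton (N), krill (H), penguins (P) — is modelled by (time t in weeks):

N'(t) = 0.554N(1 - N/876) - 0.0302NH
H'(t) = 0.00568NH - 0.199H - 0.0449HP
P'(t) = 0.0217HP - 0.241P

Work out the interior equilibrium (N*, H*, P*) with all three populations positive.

From dP/dt = 0: 0.0217H* = 0.241, so H* = 11.1.
From dN/dt = 0: 0.554(1 - N*/876) = 0.0302·11.1, giving N* = 876·(1 - 0.605) = 346.
From dH/dt = 0: 0.00568·346 - 0.199 = 0.0449P*, so P* = 1.76/0.0449 = 39.3.

N* ≈ 346, H* ≈ 11.1, P* ≈ 39.3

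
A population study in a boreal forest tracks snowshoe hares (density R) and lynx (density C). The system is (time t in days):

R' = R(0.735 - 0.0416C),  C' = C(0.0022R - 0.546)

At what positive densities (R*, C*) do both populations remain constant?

Set dC/dt = 0 with C > 0: 0.0022R - 0.546 = 0, so R* = 0.546/0.0022 = 248.
Set dR/dt = 0 with R > 0: 0.735 - 0.0416C = 0, so C* = 0.735/0.0416 = 17.7.

R* ≈ 248, C* ≈ 17.7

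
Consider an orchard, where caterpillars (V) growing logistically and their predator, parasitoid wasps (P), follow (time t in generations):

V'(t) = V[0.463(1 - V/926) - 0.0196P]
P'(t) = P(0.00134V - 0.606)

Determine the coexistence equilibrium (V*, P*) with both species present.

From dP/dt = 0 with P > 0: 0.00134V* = 0.606, so V* = 452.
Substitute into dV/dt = 0: 0.463(1 - 452/926) = 0.0196P*.
The bracket is 0.512, giving P* = 0.237/0.0196 = 12.1.

V* ≈ 452, P* ≈ 12.1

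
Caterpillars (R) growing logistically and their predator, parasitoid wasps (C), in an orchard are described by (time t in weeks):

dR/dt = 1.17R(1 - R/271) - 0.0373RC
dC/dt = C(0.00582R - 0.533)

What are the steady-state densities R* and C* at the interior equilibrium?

From dC/dt = 0 with C > 0: 0.00582R* = 0.533, so R* = 91.6.
Substitute into dR/dt = 0: 1.17(1 - 91.6/271) = 0.0373C*.
The bracket is 0.662, giving C* = 0.775/0.0373 = 20.8.

R* ≈ 91.6, C* ≈ 20.8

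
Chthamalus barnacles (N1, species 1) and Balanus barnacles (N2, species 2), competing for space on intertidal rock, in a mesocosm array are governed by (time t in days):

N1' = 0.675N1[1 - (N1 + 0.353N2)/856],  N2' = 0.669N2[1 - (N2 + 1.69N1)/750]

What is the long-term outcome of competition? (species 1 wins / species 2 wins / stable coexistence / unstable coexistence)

species 1 excludes species 2

Compare the nullcline intercepts: K1/α12 = 856/0.353 = 2420 > K2 = 750; K2/α21 = 750/1.69 = 444 < K1 = 856.
Since the inequalities point opposite ways, species 1 can invade but species 2 cannot.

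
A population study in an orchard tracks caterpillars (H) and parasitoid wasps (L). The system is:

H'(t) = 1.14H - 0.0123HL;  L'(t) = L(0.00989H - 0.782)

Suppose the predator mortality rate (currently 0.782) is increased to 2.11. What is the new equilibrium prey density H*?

H* ≈ 213

At the interior fixed point, setting dL/dt = 0 with L > 0 fixes H* = (predator death rate)/(HL coefficient) — independent of the other coefficients.
With the change, H* = 2.11/0.00989 = 213; it rises from 79.1.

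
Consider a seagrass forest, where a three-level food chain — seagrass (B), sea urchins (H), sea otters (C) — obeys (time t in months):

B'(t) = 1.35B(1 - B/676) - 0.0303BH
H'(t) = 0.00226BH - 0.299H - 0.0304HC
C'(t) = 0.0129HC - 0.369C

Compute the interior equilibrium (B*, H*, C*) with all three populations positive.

From dC/dt = 0: 0.0129H* = 0.369, so H* = 28.6.
From dB/dt = 0: 1.35(1 - B*/676) = 0.0303·28.6, giving B* = 676·(1 - 0.642) = 242.
From dH/dt = 0: 0.00226·242 - 0.299 = 0.0304C*, so C* = 0.248/0.0304 = 8.16.

B* ≈ 242, H* ≈ 28.6, C* ≈ 8.16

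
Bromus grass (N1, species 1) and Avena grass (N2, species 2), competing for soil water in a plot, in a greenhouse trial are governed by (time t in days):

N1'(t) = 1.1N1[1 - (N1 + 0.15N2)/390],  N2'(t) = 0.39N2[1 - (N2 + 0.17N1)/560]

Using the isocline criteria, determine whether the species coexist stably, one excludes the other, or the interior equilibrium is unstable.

Compare the nullcline intercepts: K1/α12 = 390/0.15 = 2600 > K2 = 560; K2/α21 = 560/0.17 = 3290 > K1 = 390.
Since both inequalities hold, each species can invade when rare, so the interior equilibrium is stable.

stable coexistence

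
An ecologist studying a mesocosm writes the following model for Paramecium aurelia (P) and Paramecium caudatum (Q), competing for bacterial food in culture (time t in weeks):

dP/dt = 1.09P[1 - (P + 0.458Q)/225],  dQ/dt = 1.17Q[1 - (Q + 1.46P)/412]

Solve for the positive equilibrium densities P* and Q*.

P* ≈ 110, Q* ≈ 252

Setting both brackets to zero gives the nullclines P + 0.458Q = 225 and 1.46P + Q = 412.
Substituting Q = 412 - 1.46P into the first: P(1 - 0.458·1.46) = 225 - 0.458·412.
So P* = 36.3/0.331 = 110, and then Q* = 412 - 1.46·110 = 252.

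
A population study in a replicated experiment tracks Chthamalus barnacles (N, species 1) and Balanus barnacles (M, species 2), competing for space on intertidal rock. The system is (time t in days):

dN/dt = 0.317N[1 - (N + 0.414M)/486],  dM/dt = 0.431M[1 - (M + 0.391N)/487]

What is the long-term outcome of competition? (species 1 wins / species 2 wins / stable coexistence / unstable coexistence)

stable coexistence

Compare the nullcline intercepts: K1/α12 = 486/0.414 = 1170 > K2 = 487; K2/α21 = 487/0.391 = 1250 > K1 = 486.
Since both inequalities hold, each species can invade when rare, so the interior equilibrium is stable.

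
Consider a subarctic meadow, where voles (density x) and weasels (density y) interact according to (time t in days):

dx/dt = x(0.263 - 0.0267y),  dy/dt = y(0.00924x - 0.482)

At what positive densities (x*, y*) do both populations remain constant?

Set dy/dt = 0 with y > 0: 0.00924x - 0.482 = 0, so x* = 0.482/0.00924 = 52.2.
Set dx/dt = 0 with x > 0: 0.263 - 0.0267y = 0, so y* = 0.263/0.0267 = 9.85.

x* ≈ 52.2, y* ≈ 9.85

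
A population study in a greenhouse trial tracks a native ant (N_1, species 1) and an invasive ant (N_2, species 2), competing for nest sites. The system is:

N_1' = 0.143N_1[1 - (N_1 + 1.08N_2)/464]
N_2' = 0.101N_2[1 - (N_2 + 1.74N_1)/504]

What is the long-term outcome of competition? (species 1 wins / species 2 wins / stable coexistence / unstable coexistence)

Compare the nullcline intercepts: K1/α12 = 464/1.08 = 430 < K2 = 504; K2/α21 = 504/1.74 = 290 < K1 = 464.
Since both are reversed, neither can invade when rare; the interior point is a saddle.

unstable coexistence (outcome depends on initial conditions)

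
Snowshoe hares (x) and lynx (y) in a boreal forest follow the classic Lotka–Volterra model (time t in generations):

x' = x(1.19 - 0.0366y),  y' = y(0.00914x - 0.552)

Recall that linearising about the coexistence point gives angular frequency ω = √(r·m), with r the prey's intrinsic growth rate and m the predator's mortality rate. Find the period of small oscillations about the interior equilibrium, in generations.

Here r = 1.19 and m = 0.552, so r·m = 0.657.
ω = √0.657 = 0.81 per generation, hence T = 2π/ω ≈ 7.75 generations.

T ≈ 7.75 generations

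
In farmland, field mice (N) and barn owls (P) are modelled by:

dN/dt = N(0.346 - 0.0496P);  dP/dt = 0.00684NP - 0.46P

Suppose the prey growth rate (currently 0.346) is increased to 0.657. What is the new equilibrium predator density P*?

At the interior fixed point, setting dN/dt = 0 with N > 0 fixes P* = (prey growth rate)/(NP coefficient) — independent of the other coefficients.
With the change, P* = 0.657/0.0496 = 13.2; it rises from 6.98.

P* ≈ 13.2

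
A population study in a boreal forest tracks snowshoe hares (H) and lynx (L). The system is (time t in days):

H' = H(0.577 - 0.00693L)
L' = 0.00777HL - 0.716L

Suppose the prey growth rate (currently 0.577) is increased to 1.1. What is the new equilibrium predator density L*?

L* ≈ 159

At the interior fixed point, setting dH/dt = 0 with H > 0 fixes L* = (prey growth rate)/(HL coefficient) — independent of the other coefficients.
With the change, L* = 1.1/0.00693 = 159; it rises from 83.3.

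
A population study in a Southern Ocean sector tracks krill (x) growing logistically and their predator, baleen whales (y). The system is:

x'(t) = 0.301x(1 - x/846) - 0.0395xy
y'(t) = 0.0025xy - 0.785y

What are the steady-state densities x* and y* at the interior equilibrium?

From dy/dt = 0 with y > 0: 0.0025x* = 0.785, so x* = 314.
Substitute into dx/dt = 0: 0.301(1 - 314/846) = 0.0395y*.
The bracket is 0.629, giving y* = 0.189/0.0395 = 4.79.

x* ≈ 314, y* ≈ 4.79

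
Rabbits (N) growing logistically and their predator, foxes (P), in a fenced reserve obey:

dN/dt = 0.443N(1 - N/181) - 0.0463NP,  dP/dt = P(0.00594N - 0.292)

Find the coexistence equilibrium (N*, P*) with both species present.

From dP/dt = 0 with P > 0: 0.00594N* = 0.292, so N* = 49.2.
Substitute into dN/dt = 0: 0.443(1 - 49.2/181) = 0.0463P*.
The bracket is 0.728, giving P* = 0.323/0.0463 = 6.97.

N* ≈ 49.2, P* ≈ 6.97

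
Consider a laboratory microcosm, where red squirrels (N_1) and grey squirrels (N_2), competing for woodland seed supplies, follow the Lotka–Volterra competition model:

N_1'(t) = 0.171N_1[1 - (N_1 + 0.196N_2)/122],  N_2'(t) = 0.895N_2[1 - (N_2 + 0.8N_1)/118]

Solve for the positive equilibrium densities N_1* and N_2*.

N_1* ≈ 117, N_2* ≈ 24.2

Setting both brackets to zero gives the nullclines N_1 + 0.196N_2 = 122 and 0.8N_1 + N_2 = 118.
Substituting N_2 = 118 - 0.8N_1 into the first: N_1(1 - 0.196·0.8) = 122 - 0.196·118.
So N_1* = 98.9/0.843 = 117, and then N_2* = 118 - 0.8·117 = 24.2.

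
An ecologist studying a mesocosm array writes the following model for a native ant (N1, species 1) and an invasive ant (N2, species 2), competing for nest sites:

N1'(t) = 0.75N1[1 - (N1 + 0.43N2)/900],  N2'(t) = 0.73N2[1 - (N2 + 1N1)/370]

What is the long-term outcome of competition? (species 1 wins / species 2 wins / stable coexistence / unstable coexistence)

Compare the nullcline intercepts: K1/α12 = 900/0.43 = 2090 > K2 = 370; K2/α21 = 370/1 = 370 < K1 = 900.
Since the inequalities point opposite ways, species 1 can invade but species 2 cannot.

species 1 excludes species 2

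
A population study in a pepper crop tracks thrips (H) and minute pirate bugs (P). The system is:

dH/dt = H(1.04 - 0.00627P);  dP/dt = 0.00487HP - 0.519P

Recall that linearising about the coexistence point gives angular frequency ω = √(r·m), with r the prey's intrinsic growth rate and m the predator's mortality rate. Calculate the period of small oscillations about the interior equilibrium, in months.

Here r = 1.04 and m = 0.519, so r·m = 0.54.
ω = √0.54 = 0.735 per month, hence T = 2π/ω ≈ 8.55 months.

T ≈ 8.55 months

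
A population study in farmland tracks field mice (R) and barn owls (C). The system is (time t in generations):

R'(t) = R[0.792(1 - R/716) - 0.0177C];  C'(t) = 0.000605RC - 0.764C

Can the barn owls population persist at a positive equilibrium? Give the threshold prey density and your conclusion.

The predator equation gives dC/dt > 0 only when R > 0.764/0.000605 = 1260.
Without the predator, R → K = 716. Since 716 < 1260, the predator cannot invade.

Threshold R = 1260; K < 1260, so no, the predator goes extinct.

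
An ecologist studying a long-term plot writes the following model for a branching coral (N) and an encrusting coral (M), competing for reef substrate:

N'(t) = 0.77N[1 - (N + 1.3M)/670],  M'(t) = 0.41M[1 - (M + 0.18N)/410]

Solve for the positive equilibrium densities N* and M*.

N* ≈ 179, M* ≈ 378

Setting both brackets to zero gives the nullclines N + 1.3M = 670 and 0.18N + M = 410.
Substituting M = 410 - 0.18N into the first: N(1 - 1.3·0.18) = 670 - 1.3·410.
So N* = 137/0.766 = 179, and then M* = 410 - 0.18·179 = 378.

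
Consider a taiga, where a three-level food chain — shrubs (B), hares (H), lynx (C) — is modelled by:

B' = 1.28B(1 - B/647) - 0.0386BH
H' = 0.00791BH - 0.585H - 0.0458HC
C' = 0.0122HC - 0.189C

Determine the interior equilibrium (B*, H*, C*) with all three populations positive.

B* ≈ 345, H* ≈ 15.5, C* ≈ 46.8

From dC/dt = 0: 0.0122H* = 0.189, so H* = 15.5.
From dB/dt = 0: 1.28(1 - B*/647) = 0.0386·15.5, giving B* = 647·(1 - 0.467) = 345.
From dH/dt = 0: 0.00791·345 - 0.585 = 0.0458C*, so C* = 2.14/0.0458 = 46.8.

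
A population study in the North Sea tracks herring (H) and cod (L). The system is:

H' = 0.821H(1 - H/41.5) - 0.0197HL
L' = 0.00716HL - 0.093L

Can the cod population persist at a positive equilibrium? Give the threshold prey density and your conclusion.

Threshold H = 13; K > 13, so yes, the predator persists.

The predator equation gives dL/dt > 0 only when H > 0.093/0.00716 = 13.
Without the predator, H → K = 41.5. Since 41.5 > 13, the predator can invade and persist.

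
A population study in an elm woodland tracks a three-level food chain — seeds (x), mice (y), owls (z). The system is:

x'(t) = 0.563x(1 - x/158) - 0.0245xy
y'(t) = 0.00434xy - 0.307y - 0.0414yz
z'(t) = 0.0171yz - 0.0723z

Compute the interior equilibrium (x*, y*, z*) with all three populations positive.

From dz/dt = 0: 0.0171y* = 0.0723, so y* = 4.23.
From dx/dt = 0: 0.563(1 - x*/158) = 0.0245·4.23, giving x* = 158·(1 - 0.184) = 129.
From dy/dt = 0: 0.00434·129 - 0.307 = 0.0414z*, so z* = 0.253/0.0414 = 6.1.

x* ≈ 129, y* ≈ 4.23, z* ≈ 6.1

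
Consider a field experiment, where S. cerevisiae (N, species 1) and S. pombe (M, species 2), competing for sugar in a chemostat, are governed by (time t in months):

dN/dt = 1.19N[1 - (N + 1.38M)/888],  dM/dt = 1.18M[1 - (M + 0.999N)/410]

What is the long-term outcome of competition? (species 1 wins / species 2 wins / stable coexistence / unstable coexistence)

species 1 excludes species 2

Compare the nullcline intercepts: K1/α12 = 888/1.38 = 643 > K2 = 410; K2/α21 = 410/0.999 = 410 < K1 = 888.
Since the inequalities point opposite ways, species 1 can invade but species 2 cannot.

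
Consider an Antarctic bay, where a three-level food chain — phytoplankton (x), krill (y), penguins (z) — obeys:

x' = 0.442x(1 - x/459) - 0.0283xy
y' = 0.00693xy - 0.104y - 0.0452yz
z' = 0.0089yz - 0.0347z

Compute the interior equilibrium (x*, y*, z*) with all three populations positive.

From dz/dt = 0: 0.0089y* = 0.0347, so y* = 3.9.
From dx/dt = 0: 0.442(1 - x*/459) = 0.0283·3.9, giving x* = 459·(1 - 0.25) = 344.
From dy/dt = 0: 0.00693·344 - 0.104 = 0.0452z*, so z* = 2.28/0.0452 = 50.5.

x* ≈ 344, y* ≈ 3.9, z* ≈ 50.5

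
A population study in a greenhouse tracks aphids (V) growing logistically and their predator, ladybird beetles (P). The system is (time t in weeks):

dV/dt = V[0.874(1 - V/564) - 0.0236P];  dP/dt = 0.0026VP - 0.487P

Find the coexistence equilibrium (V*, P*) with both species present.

From dP/dt = 0 with P > 0: 0.0026V* = 0.487, so V* = 187.
Substitute into dV/dt = 0: 0.874(1 - 187/564) = 0.0236P*.
The bracket is 0.668, giving P* = 0.584/0.0236 = 24.7.

V* ≈ 187, P* ≈ 24.7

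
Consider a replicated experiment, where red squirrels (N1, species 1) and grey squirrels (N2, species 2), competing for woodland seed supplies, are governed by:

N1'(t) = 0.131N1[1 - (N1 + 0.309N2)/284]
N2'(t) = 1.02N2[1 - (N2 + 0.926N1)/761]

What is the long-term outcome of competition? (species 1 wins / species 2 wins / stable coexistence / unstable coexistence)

Compare the nullcline intercepts: K1/α12 = 284/0.309 = 919 > K2 = 761; K2/α21 = 761/0.926 = 822 > K1 = 284.
Since both inequalities hold, each species can invade when rare, so the interior equilibrium is stable.

stable coexistence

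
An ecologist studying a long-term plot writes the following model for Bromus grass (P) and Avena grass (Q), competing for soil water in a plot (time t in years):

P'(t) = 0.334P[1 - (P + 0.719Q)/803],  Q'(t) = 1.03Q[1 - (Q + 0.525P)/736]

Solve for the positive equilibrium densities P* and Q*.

Setting both brackets to zero gives the nullclines P + 0.719Q = 803 and 0.525P + Q = 736.
Substituting Q = 736 - 0.525P into the first: P(1 - 0.719·0.525) = 803 - 0.719·736.
So P* = 274/0.623 = 440, and then Q* = 736 - 0.525·440 = 505.

P* ≈ 440, Q* ≈ 505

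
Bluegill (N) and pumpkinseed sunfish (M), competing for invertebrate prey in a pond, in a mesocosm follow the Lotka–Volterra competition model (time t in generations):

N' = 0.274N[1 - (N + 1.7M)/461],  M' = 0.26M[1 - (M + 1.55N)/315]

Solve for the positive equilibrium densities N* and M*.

Setting both brackets to zero gives the nullclines N + 1.7M = 461 and 1.55N + M = 315.
Substituting M = 315 - 1.55N into the first: N(1 - 1.7·1.55) = 461 - 1.7·315.
So N* = -74.5/-1.63 = 45.6, and then M* = 315 - 1.55·45.6 = 244.

N* ≈ 45.6, M* ≈ 244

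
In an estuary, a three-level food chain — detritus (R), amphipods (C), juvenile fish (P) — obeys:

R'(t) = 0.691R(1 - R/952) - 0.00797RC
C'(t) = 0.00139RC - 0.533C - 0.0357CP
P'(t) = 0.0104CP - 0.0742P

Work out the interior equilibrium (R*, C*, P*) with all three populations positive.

From dP/dt = 0: 0.0104C* = 0.0742, so C* = 7.13.
From dR/dt = 0: 0.691(1 - R*/952) = 0.00797·7.13, giving R* = 952·(1 - 0.0823) = 874.
From dC/dt = 0: 0.00139·874 - 0.533 = 0.0357P*, so P* = 0.681/0.0357 = 19.1.

R* ≈ 874, C* ≈ 7.13, P* ≈ 19.1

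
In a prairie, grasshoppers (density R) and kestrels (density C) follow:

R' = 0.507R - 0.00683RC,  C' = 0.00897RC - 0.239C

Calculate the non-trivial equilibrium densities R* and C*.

Set dC/dt = 0 with C > 0: 0.00897R - 0.239 = 0, so R* = 0.239/0.00897 = 26.6.
Set dR/dt = 0 with R > 0: 0.507 - 0.00683C = 0, so C* = 0.507/0.00683 = 74.2.

R* ≈ 26.6, C* ≈ 74.2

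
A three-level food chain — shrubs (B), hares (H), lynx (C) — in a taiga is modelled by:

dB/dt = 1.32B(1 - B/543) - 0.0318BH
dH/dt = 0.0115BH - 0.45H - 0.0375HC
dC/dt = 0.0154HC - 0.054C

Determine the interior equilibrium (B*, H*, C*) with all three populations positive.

From dC/dt = 0: 0.0154H* = 0.054, so H* = 3.51.
From dB/dt = 0: 1.32(1 - B*/543) = 0.0318·3.51, giving B* = 543·(1 - 0.0845) = 497.
From dH/dt = 0: 0.0115·497 - 0.45 = 0.0375C*, so C* = 5.27/0.0375 = 140.

B* ≈ 497, H* ≈ 3.51, C* ≈ 140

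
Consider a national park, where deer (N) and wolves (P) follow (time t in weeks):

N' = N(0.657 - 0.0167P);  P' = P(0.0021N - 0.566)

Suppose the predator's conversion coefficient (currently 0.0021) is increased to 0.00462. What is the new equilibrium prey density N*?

N* ≈ 123

At the interior fixed point, setting dP/dt = 0 with P > 0 fixes N* = (predator death rate)/(NP coefficient) — independent of the other coefficients.
With the change, N* = 0.566/0.00462 = 123; it falls from 270.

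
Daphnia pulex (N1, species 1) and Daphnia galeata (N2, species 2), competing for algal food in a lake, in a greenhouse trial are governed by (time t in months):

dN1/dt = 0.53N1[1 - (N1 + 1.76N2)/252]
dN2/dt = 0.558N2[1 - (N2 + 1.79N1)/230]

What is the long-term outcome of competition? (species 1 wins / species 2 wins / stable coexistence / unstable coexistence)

unstable coexistence (outcome depends on initial conditions)

Compare the nullcline intercepts: K1/α12 = 252/1.76 = 143 < K2 = 230; K2/α21 = 230/1.79 = 128 < K1 = 252.
Since both are reversed, neither can invade when rare; the interior point is a saddle.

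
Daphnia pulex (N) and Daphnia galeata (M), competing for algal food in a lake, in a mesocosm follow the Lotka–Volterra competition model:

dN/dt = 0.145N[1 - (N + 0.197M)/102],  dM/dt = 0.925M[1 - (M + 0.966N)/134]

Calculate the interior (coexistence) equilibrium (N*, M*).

N* ≈ 93.4, M* ≈ 43.8

Setting both brackets to zero gives the nullclines N + 0.197M = 102 and 0.966N + M = 134.
Substituting M = 134 - 0.966N into the first: N(1 - 0.197·0.966) = 102 - 0.197·134.
So N* = 75.6/0.81 = 93.4, and then M* = 134 - 0.966·93.4 = 43.8.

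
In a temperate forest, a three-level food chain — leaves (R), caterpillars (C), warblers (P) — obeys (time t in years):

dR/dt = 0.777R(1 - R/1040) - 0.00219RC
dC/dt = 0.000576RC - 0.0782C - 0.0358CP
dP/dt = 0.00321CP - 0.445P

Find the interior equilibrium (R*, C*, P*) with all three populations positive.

R* ≈ 634, C* ≈ 139, P* ≈ 8.01

From dP/dt = 0: 0.00321C* = 0.445, so C* = 139.
From dR/dt = 0: 0.777(1 - R*/1040) = 0.00219·139, giving R* = 1040·(1 - 0.391) = 634.
From dC/dt = 0: 0.000576·634 - 0.0782 = 0.0358P*, so P* = 0.287/0.0358 = 8.01.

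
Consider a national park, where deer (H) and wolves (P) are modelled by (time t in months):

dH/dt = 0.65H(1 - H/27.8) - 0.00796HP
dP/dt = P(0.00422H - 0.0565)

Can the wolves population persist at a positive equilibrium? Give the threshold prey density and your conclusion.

The predator equation gives dP/dt > 0 only when H > 0.0565/0.00422 = 13.4.
Without the predator, H → K = 27.8. Since 27.8 > 13.4, the predator can invade and persist.

Threshold H = 13.4; K > 13.4, so yes, the predator persists.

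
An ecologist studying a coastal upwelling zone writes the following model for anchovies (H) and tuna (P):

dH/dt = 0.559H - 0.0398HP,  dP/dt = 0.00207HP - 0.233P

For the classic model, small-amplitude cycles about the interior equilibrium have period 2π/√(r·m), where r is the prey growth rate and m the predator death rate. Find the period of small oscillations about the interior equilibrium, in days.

Here r = 0.559 and m = 0.233, so r·m = 0.13.
ω = √0.13 = 0.361 per day, hence T = 2π/ω ≈ 17.4 days.

T ≈ 17.4 days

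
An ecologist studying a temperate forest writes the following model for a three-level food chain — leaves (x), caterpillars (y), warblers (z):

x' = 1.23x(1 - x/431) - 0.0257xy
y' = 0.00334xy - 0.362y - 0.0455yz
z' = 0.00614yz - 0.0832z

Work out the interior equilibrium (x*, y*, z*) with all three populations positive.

From dz/dt = 0: 0.00614y* = 0.0832, so y* = 13.6.
From dx/dt = 0: 1.23(1 - x*/431) = 0.0257·13.6, giving x* = 431·(1 - 0.283) = 309.
From dy/dt = 0: 0.00334·309 - 0.362 = 0.0455z*, so z* = 0.67/0.0455 = 14.7.

x* ≈ 309, y* ≈ 13.6, z* ≈ 14.7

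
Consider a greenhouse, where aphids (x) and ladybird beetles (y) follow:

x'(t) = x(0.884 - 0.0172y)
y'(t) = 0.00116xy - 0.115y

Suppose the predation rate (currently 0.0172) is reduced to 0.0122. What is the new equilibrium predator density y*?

y* ≈ 72.5

At the interior fixed point, setting dx/dt = 0 with x > 0 fixes y* = (prey growth rate)/(xy coefficient) — independent of the other coefficients.
With the change, y* = 0.884/0.0122 = 72.5; it rises from 51.4.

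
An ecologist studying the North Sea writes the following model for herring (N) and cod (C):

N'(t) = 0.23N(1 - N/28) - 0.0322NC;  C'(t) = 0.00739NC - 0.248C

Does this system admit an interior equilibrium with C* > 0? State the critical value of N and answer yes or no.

The predator equation gives dC/dt > 0 only when N > 0.248/0.00739 = 33.6.
Without the predator, N → K = 28. Since 28 < 33.6, the predator cannot invade.

Threshold N = 33.6; K < 33.6, so no, the predator goes extinct.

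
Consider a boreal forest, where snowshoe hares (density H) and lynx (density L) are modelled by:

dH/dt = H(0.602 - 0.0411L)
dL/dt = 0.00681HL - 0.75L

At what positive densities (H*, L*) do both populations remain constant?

Set dL/dt = 0 with L > 0: 0.00681H - 0.75 = 0, so H* = 0.75/0.00681 = 110.
Set dH/dt = 0 with H > 0: 0.602 - 0.0411L = 0, so L* = 0.602/0.0411 = 14.6.

H* ≈ 110, L* ≈ 14.6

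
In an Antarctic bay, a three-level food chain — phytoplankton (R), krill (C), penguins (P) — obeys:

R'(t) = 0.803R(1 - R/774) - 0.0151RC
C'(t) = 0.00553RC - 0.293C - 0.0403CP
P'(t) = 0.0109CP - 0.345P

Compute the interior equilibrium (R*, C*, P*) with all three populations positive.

R* ≈ 313, C* ≈ 31.7, P* ≈ 35.7

From dP/dt = 0: 0.0109C* = 0.345, so C* = 31.7.
From dR/dt = 0: 0.803(1 - R*/774) = 0.0151·31.7, giving R* = 774·(1 - 0.595) = 313.
From dC/dt = 0: 0.00553·313 - 0.293 = 0.0403P*, so P* = 1.44/0.0403 = 35.7.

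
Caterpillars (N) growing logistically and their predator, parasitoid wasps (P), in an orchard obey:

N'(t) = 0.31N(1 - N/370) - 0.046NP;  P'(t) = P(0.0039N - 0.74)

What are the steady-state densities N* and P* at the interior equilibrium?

From dP/dt = 0 with P > 0: 0.0039N* = 0.74, so N* = 190.
Substitute into dN/dt = 0: 0.31(1 - 190/370) = 0.046P*.
The bracket is 0.487, giving P* = 0.151/0.046 = 3.28.

N* ≈ 190, P* ≈ 3.28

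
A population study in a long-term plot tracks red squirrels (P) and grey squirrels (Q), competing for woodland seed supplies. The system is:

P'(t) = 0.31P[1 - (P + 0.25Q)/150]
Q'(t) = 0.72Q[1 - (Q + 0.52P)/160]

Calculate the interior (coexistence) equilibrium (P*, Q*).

P* ≈ 126, Q* ≈ 94.3

Setting both brackets to zero gives the nullclines P + 0.25Q = 150 and 0.52P + Q = 160.
Substituting Q = 160 - 0.52P into the first: P(1 - 0.25·0.52) = 150 - 0.25·160.
So P* = 110/0.87 = 126, and then Q* = 160 - 0.52·126 = 94.3.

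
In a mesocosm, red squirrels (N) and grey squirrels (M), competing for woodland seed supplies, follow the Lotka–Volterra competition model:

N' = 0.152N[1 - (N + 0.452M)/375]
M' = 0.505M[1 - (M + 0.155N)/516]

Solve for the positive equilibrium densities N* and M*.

Setting both brackets to zero gives the nullclines N + 0.452M = 375 and 0.155N + M = 516.
Substituting M = 516 - 0.155N into the first: N(1 - 0.452·0.155) = 375 - 0.452·516.
So N* = 142/0.93 = 152, and then M* = 516 - 0.155·152 = 492.

N* ≈ 152, M* ≈ 492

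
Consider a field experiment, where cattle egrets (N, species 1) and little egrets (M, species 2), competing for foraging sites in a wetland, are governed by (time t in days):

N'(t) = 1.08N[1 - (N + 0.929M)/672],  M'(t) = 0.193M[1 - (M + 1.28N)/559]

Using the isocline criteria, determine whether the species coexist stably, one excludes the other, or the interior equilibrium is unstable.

species 1 excludes species 2

Compare the nullcline intercepts: K1/α12 = 672/0.929 = 723 > K2 = 559; K2/α21 = 559/1.28 = 437 < K1 = 672.
Since the inequalities point opposite ways, species 1 can invade but species 2 cannot.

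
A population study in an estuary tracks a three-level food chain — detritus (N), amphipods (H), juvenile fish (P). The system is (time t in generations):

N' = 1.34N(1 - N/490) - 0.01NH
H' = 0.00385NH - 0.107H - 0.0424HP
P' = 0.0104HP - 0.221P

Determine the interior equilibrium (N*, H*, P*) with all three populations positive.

From dP/dt = 0: 0.0104H* = 0.221, so H* = 21.2.
From dN/dt = 0: 1.34(1 - N*/490) = 0.01·21.2, giving N* = 490·(1 - 0.159) = 412.
From dH/dt = 0: 0.00385·412 - 0.107 = 0.0424P*, so P* = 1.48/0.0424 = 34.9.

N* ≈ 412, H* ≈ 21.2, P* ≈ 34.9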